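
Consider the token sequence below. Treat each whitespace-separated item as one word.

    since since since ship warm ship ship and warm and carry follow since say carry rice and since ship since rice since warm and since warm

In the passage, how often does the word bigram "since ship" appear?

Scanning the 25 overlapping bigram windows for "since ship":
  position 3–4: since ship
  position 18–19: since ship

2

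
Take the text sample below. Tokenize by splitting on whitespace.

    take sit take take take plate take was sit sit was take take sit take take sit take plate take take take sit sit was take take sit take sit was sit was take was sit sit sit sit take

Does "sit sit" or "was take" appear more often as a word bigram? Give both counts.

"sit sit" (5 vs 3)

"sit sit": 5 occurrences
"was take": 3 occurrences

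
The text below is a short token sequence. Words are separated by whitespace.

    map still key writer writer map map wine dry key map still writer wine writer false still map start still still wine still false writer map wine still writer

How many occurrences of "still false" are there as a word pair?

1

Scanning the 28 overlapping bigram windows for "still false":
  position 23–24: still false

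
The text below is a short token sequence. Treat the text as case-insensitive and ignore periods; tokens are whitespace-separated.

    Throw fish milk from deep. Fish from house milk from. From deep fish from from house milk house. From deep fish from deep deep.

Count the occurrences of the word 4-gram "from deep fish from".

Scanning the 21 overlapping 4-gram windows for "from deep fish from":
  position 4–7: from deep fish from
  position 11–14: from deep fish from
  position 19–22: from deep fish from

3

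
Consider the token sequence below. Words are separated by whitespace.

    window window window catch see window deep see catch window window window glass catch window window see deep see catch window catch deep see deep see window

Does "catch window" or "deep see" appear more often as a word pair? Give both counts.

"catch window": 3 occurrences
"deep see": 4 occurrences

"deep see" (4 vs 3)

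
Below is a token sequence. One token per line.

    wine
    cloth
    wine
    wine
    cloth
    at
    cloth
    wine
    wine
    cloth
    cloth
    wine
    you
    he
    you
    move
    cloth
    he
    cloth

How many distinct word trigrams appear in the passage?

19 tokens → 17 trigram windows in total.
Repeated trigrams (each contributes count−1 duplicates):
  cloth wine wine: 2
  wine wine cloth: 2
2 duplicate windows → 17 − 2 = 15 distinct.

15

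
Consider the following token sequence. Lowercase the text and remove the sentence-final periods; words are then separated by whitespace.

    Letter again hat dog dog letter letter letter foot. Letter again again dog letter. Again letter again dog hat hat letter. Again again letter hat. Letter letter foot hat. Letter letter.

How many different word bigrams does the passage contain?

31 tokens → 30 bigram windows in total.
Repeated bigrams (each contributes count−1 duplicates):
  letter again: 5
  letter letter: 4
  hat letter: 3
  again again: 2
  again dog: 2
  again letter: 2
  dog letter: 2
  letter foot: 2
14 duplicate windows → 30 − 14 = 16 distinct.

16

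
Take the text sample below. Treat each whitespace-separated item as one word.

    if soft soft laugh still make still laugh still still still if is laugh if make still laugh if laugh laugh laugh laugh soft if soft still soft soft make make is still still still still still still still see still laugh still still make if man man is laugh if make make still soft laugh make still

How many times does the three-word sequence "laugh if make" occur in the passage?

2

Scanning the 56 overlapping trigram windows for "laugh if make":
  position 14–16: laugh if make
  position 50–52: laugh if make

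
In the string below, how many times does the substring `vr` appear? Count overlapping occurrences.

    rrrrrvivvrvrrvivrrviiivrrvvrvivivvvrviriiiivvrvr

Sliding a length-2 window over the 48 characters (47 positions):
  position 9–10: vr
  position 11–12: vr
  position 16–17: vr
  position 23–24: vr
  position 27–28: vr
  position 35–36: vr
  position 45–46: vr
  position 47–48: vr

8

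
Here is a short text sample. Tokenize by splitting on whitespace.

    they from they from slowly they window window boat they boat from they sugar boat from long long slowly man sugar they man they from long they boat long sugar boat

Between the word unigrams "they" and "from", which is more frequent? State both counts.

"they" (8 vs 5)

"they": 8 occurrences
"from": 5 occurrences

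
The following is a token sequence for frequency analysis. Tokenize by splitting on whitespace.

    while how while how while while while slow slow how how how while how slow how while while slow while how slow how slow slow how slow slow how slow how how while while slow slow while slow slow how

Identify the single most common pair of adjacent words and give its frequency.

Bigram frequencies (highest first):
  slow how: 7
  how while: 5
  slow slow: 5
  how slow: 5
  while how: 4
  while while: 4
  … (3 more, each ≤ 4)

"slow how", 7 times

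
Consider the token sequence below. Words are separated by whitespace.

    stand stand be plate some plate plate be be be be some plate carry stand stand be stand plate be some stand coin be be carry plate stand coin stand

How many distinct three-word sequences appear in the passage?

26

30 tokens → 28 trigram windows in total.
Repeated trigrams (each contributes count−1 duplicates):
  be be be: 2
  stand stand be: 2
2 duplicate windows → 28 − 2 = 26 distinct.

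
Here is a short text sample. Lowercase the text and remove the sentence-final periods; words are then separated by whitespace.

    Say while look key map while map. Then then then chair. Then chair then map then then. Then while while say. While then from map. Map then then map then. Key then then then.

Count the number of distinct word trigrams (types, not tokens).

34 tokens → 32 trigram windows in total.
Repeated trigrams (each contributes count−1 duplicates):
  map then then: 3
  then then then: 3
  then chair then: 2
  then map then: 2
6 duplicate windows → 32 − 6 = 26 distinct.

26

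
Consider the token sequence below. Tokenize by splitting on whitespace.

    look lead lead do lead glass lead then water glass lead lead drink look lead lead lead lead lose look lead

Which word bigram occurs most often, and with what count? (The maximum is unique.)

"lead lead", 5 times

Bigram frequencies (highest first):
  lead lead: 5
  look lead: 3
  glass lead: 2
  lead do: 1
  do lead: 1
  lead glass: 1
  … (7 more, each ≤ 1)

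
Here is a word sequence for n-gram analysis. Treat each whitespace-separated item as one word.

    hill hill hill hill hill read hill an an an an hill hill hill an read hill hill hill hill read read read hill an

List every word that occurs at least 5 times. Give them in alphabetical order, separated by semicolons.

Unigram counts meeting the condition (at least 5 times):
  an: 6
  hill: 14
  read: 5

an; hill; read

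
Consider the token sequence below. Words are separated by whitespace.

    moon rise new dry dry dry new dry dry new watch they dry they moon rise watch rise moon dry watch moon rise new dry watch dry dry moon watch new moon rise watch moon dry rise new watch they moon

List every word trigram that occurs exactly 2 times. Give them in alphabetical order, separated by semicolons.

Trigram counts meeting the condition (exactly 2 times):
  dry dry new: 2
  moon rise new: 2
  moon rise watch: 2
  new dry dry: 2
  new watch they: 2
  rise new dry: 2

dry dry new; moon rise new; moon rise watch; new dry dry; new watch they; rise new dry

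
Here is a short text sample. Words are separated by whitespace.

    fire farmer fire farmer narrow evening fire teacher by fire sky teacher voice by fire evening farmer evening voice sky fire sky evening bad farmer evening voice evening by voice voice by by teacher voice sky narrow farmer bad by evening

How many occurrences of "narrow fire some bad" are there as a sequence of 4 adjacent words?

Scanning the 38 overlapping 4-gram windows for "narrow fire some bad":
  (none found)

0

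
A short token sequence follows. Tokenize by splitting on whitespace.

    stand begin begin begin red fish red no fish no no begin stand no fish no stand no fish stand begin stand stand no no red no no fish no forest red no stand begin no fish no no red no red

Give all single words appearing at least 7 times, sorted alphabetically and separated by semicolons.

no; stand

Unigram counts meeting the condition (at least 7 times):
  no: 16
  stand: 7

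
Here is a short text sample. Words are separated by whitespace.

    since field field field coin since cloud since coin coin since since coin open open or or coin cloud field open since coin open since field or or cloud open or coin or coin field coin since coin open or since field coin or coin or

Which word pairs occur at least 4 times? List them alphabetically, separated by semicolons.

Bigram counts meeting the condition (at least 4 times):
  or coin: 4
  since coin: 4

or coin; since coin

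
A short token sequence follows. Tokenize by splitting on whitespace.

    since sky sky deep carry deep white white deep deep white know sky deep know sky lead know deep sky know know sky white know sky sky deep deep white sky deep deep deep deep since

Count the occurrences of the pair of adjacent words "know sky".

Scanning the 35 overlapping bigram windows for "know sky":
  position 12–13: know sky
  position 15–16: know sky
  position 22–23: know sky
  position 25–26: know sky

4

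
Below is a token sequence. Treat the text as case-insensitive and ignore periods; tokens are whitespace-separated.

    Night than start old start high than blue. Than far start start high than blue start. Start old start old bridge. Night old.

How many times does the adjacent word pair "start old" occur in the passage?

3

Scanning the 22 overlapping bigram windows for "start old":
  position 3–4: start old
  position 17–18: start old
  position 19–20: start old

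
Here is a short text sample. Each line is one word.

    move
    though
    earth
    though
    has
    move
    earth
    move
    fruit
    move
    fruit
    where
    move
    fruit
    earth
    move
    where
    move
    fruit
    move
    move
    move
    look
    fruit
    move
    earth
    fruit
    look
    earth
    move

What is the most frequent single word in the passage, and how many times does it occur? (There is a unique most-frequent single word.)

"move", 12 times

Unigram frequencies (highest first):
  move: 12
  fruit: 6
  earth: 5
  though: 2
  where: 2
  look: 2
  … (1 more, each ≤ 1)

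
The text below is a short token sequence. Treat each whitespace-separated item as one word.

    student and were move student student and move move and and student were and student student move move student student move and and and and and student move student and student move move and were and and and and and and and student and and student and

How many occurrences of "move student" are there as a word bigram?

3

Scanning the 46 overlapping bigram windows for "move student":
  position 4–5: move student
  position 18–19: move student
  position 28–29: move student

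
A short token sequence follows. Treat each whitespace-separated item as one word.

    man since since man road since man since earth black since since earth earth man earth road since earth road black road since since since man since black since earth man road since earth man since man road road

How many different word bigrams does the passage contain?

39 tokens → 38 bigram windows in total.
Repeated bigrams (each contributes count−1 duplicates):
  since earth: 5
  man since: 4
  road since: 4
  since man: 4
  since since: 4
  earth man: 3
  man road: 3
  black since: 2
  … (1 more repeated)
22 duplicate windows → 38 − 22 = 16 distinct.

16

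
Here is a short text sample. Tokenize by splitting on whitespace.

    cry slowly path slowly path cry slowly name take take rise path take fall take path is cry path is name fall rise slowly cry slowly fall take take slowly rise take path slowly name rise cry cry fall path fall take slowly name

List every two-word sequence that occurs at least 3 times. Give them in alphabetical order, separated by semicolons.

cry slowly; fall take; slowly name

Bigram counts meeting the condition (at least 3 times):
  cry slowly: 3
  fall take: 3
  slowly name: 3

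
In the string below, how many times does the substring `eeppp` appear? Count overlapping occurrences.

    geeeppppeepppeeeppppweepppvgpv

Sliding a length-5 window over the 30 characters (26 positions):
  position 3–7: eeppp
  position 9–13: eeppp
  position 15–19: eeppp
  position 22–26: eeppp

4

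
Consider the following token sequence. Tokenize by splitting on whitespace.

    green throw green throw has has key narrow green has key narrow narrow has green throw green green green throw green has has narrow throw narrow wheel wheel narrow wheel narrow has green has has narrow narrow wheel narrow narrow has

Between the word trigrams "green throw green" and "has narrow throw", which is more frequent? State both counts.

"green throw green": 3 occurrences
"has narrow throw": 1 occurrence

"green throw green" (3 vs 1)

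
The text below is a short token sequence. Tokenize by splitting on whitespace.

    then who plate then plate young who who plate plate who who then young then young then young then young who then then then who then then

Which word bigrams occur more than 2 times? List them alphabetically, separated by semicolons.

then then; then young; who then; young then

Bigram counts meeting the condition (more than 2 times):
  then then: 3
  then young: 4
  who then: 3
  young then: 3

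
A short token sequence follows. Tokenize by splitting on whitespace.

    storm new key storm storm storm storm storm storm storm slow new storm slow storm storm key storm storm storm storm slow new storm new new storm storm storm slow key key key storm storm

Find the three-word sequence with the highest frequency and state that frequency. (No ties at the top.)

"storm storm storm", 8 times

Trigram frequencies (highest first):
  storm storm storm: 8
  key storm storm: 3
  storm storm slow: 3
  storm slow new: 2
  slow new storm: 2
  storm new key: 1
  … (14 more, each ≤ 1)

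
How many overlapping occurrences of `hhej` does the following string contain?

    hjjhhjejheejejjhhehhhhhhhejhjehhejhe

2

Sliding a length-4 window over the 36 characters (33 positions):
  position 24–27: hhej
  position 31–34: hhej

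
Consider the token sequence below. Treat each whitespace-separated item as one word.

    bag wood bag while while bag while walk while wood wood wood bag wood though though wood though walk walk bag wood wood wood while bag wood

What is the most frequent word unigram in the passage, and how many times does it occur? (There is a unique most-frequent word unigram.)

Unigram frequencies (highest first):
  wood: 10
  bag: 6
  while: 5
  walk: 3
  though: 3

"wood", 10 times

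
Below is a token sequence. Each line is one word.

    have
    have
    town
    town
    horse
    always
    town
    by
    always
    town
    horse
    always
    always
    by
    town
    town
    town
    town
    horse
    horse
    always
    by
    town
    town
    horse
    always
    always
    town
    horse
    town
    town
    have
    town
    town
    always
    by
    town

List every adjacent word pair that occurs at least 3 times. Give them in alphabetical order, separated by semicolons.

always by; always town; by town; horse always; town horse; town town

Bigram counts meeting the condition (at least 3 times):
  always by: 3
  always town: 3
  by town: 3
  horse always: 4
  town horse: 5
  town town: 7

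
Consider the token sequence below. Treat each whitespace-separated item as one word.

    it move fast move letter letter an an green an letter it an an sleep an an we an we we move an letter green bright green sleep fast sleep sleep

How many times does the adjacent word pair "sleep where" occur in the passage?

0

Scanning the 30 overlapping bigram windows for "sleep where":
  (none found)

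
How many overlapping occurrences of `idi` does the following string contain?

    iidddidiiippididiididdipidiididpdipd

6

Sliding a length-3 window over the 36 characters (34 positions):
  position 6–8: idi
  position 13–15: idi
  position 15–17: idi
  position 18–20: idi
  position 25–27: idi
  position 28–30: idi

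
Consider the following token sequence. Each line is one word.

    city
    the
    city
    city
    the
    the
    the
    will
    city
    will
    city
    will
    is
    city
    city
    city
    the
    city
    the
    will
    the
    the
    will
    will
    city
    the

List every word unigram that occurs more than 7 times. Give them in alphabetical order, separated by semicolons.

city; the

Unigram counts meeting the condition (more than 7 times):
  city: 10
  the: 9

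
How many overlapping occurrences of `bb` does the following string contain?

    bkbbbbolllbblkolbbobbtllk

Sliding a length-2 window over the 25 characters (24 positions):
  position 3–4: bb
  position 4–5: bb
  position 5–6: bb
  position 11–12: bb
  position 17–18: bb
  position 20–21: bb

6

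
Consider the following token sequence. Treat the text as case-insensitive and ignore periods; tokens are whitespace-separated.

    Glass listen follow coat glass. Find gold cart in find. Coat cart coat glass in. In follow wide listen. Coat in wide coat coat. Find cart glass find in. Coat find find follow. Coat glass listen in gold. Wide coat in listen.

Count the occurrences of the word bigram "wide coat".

2

Scanning the 41 overlapping bigram windows for "wide coat":
  position 22–23: wide coat
  position 39–40: wide coat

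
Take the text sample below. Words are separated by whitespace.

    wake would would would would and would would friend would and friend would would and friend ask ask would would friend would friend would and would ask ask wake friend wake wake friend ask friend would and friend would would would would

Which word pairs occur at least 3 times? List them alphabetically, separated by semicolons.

Bigram counts meeting the condition (at least 3 times):
  and friend: 3
  friend would: 6
  would and: 5
  would friend: 3
  would would: 9

and friend; friend would; would and; would friend; would would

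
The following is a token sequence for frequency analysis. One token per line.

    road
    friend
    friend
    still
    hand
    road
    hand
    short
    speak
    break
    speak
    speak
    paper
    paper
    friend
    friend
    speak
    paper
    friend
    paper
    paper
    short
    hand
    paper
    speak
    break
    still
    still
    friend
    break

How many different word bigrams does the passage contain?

24

30 tokens → 29 bigram windows in total.
Repeated bigrams (each contributes count−1 duplicates):
  friend friend: 2
  paper friend: 2
  paper paper: 2
  speak break: 2
  speak paper: 2
5 duplicate windows → 29 − 5 = 24 distinct.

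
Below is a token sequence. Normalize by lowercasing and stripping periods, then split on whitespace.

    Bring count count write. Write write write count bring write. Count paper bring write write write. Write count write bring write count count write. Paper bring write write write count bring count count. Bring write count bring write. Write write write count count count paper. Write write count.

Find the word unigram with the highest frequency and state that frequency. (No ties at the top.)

"write", 22 times

Unigram frequencies (highest first):
  write: 22
  count: 15
  bring: 8
  paper: 3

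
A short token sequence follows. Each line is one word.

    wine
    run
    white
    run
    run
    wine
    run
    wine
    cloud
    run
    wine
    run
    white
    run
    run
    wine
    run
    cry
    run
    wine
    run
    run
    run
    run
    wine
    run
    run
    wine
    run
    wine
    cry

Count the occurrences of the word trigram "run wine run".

6

Scanning the 29 overlapping trigram windows for "run wine run":
  position 5–7: run wine run
  position 10–12: run wine run
  position 15–17: run wine run
  position 19–21: run wine run
  position 24–26: run wine run
  position 27–29: run wine run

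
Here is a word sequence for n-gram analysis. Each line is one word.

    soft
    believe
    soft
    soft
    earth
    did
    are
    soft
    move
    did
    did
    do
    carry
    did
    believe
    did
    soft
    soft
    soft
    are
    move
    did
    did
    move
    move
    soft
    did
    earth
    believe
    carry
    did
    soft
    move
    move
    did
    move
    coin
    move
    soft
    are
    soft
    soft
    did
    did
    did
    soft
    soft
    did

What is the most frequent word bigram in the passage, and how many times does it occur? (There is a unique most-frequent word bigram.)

Bigram frequencies (highest first):
  soft soft: 5
  did did: 4
  move did: 3
  did soft: 3
  soft did: 3
  are soft: 2
  … (21 more, each ≤ 2)

"soft soft", 5 times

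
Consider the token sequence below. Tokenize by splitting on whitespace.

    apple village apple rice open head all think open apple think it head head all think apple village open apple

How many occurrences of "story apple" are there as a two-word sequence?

Scanning the 19 overlapping bigram windows for "story apple":
  (none found)

0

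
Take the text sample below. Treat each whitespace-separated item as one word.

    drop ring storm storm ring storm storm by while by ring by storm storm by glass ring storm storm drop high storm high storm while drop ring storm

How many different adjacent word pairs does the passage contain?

28 tokens → 27 bigram windows in total.
Repeated bigrams (each contributes count−1 duplicates):
  ring storm: 4
  storm storm: 4
  drop ring: 2
  high storm: 2
  storm by: 2
9 duplicate windows → 27 − 9 = 18 distinct.

18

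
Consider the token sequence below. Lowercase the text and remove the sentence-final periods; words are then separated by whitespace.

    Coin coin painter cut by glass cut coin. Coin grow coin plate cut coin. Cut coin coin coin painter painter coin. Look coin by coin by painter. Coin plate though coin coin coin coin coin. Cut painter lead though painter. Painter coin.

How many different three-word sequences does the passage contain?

42 tokens → 40 trigram windows in total.
Repeated trigrams (each contributes count−1 duplicates):
  coin coin coin: 4
  coin coin painter: 2
  cut coin coin: 2
  painter painter coin: 2
6 duplicate windows → 40 − 6 = 34 distinct.

34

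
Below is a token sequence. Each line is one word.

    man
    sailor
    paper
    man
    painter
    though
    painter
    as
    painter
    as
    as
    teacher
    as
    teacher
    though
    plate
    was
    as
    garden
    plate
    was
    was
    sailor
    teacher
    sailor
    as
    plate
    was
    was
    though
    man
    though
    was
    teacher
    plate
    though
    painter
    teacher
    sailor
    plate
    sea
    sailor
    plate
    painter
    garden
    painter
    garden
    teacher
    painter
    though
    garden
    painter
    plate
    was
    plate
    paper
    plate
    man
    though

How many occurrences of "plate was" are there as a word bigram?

4

Scanning the 58 overlapping bigram windows for "plate was":
  position 16–17: plate was
  position 20–21: plate was
  position 27–28: plate was
  position 53–54: plate was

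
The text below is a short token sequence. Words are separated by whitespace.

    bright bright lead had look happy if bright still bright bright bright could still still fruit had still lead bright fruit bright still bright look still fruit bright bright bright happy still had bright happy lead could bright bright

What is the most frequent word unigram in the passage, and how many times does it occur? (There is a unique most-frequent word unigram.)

"bright", 15 times

Unigram frequencies (highest first):
  bright: 15
  still: 7
  lead: 3
  had: 3
  happy: 3
  fruit: 3
  … (3 more, each ≤ 2)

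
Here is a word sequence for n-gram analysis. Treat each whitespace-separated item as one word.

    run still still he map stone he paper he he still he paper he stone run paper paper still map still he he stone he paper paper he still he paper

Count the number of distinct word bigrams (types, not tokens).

17

31 tokens → 30 bigram windows in total.
Repeated bigrams (each contributes count−1 duplicates):
  he paper: 4
  still he: 4
  paper he: 3
  he he: 2
  he still: 2
  he stone: 2
  paper paper: 2
  stone he: 2
13 duplicate windows → 30 − 13 = 17 distinct.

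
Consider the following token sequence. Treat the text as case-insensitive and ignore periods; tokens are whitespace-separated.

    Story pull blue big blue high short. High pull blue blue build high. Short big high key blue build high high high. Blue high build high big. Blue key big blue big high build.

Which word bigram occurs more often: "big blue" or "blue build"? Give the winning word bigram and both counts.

"big blue": 3 occurrences
"blue build": 2 occurrences

"big blue" (3 vs 2)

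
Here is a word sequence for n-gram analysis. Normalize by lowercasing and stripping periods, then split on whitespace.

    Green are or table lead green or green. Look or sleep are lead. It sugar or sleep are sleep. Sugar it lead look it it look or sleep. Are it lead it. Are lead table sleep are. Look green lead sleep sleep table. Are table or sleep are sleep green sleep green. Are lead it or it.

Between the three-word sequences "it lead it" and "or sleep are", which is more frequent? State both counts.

"it lead it": 1 occurrence
"or sleep are": 4 occurrences

"or sleep are" (4 vs 1)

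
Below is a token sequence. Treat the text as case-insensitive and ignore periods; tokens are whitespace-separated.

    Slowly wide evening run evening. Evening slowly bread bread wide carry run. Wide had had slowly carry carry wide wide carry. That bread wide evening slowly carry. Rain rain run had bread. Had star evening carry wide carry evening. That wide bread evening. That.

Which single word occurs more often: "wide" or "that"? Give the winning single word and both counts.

"wide": 8 occurrences
"that": 3 occurrences

"wide" (8 vs 3)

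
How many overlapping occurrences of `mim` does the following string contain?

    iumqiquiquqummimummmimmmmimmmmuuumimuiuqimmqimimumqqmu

Sliding a length-3 window over the 54 characters (52 positions):
  position 14–16: mim
  position 20–22: mim
  position 25–27: mim
  position 34–36: mim
  position 46–48: mim

5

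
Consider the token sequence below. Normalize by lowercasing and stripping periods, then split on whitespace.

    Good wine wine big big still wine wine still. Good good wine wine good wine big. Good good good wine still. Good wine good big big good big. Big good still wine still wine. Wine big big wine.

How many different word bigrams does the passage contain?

14

38 tokens → 37 bigram windows in total.
Repeated bigrams (each contributes count−1 duplicates):
  good wine: 5
  big big: 4
  wine wine: 4
  big good: 3
  good good: 3
  still wine: 3
  wine big: 3
  wine still: 3
  … (3 more repeated)
23 duplicate windows → 37 − 23 = 14 distinct.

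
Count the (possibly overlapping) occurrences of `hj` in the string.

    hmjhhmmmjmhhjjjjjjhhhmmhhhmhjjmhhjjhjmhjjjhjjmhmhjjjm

Sliding a length-2 window over the 53 characters (52 positions):
  position 12–13: hj
  position 28–29: hj
  position 33–34: hj
  position 36–37: hj
  position 39–40: hj
  position 43–44: hj
  position 49–50: hj

7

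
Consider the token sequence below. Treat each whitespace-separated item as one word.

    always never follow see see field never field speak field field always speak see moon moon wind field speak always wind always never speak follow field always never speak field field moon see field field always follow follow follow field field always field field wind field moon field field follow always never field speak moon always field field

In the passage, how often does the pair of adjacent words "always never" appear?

Scanning the 57 overlapping bigram windows for "always never":
  position 1–2: always never
  position 22–23: always never
  position 27–28: always never
  position 51–52: always never

4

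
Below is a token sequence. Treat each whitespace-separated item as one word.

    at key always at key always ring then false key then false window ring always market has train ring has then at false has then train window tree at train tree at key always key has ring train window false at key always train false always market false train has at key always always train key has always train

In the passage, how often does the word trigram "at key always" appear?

5

Scanning the 57 overlapping trigram windows for "at key always":
  position 1–3: at key always
  position 4–6: at key always
  position 32–34: at key always
  position 41–43: at key always
  position 51–53: at key always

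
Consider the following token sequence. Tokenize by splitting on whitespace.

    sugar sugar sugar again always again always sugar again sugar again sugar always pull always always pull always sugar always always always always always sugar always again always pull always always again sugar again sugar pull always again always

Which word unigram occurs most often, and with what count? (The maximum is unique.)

Unigram frequencies (highest first):
  always: 17
  sugar: 10
  again: 8
  pull: 4

"always", 17 times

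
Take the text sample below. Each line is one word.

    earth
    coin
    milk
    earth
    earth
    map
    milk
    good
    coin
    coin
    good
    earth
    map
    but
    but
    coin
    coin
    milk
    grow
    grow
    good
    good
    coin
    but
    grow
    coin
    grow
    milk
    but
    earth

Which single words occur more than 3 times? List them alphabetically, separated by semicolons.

Unigram counts meeting the condition (more than 3 times):
  but: 4
  coin: 7
  earth: 5
  good: 4
  grow: 4
  milk: 4

but; coin; earth; good; grow; milk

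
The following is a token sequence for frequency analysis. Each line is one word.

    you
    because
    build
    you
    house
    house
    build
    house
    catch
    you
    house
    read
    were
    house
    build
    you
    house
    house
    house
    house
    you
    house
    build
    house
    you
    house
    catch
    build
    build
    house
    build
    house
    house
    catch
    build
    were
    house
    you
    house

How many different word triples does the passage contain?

29

39 tokens → 37 trigram windows in total.
Repeated trigrams (each contributes count−1 duplicates):
  house build house: 3
  house you house: 3
  build you house: 2
  house catch build: 2
  house house house: 2
  you house house: 2
8 duplicate windows → 37 − 8 = 29 distinct.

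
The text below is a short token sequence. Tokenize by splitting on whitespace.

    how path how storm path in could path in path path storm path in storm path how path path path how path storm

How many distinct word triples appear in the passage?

19

23 tokens → 21 trigram windows in total.
Repeated trigrams (each contributes count−1 duplicates):
  path how path: 2
  storm path in: 2
2 duplicate windows → 21 − 2 = 19 distinct.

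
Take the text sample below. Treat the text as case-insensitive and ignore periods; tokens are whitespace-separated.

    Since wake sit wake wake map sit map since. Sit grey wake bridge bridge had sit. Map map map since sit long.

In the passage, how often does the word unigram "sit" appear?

Scanning the 22 tokens for "sit":
  position 3: sit
  position 7: sit
  position 10: sit
  position 16: sit
  position 21: sit

5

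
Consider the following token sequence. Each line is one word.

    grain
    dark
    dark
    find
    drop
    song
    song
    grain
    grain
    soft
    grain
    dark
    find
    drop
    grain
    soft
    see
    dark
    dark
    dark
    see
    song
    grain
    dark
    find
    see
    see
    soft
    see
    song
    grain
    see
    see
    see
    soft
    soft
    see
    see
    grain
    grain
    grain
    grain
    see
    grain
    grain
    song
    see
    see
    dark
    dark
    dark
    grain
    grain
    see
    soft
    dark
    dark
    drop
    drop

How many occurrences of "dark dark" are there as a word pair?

Scanning the 58 overlapping bigram windows for "dark dark":
  position 2–3: dark dark
  position 18–19: dark dark
  position 19–20: dark dark
  position 49–50: dark dark
  position 50–51: dark dark
  position 56–57: dark dark

6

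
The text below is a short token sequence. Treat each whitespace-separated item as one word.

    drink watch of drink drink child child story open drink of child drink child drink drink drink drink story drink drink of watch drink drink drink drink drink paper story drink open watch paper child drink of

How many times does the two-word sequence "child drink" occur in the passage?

Scanning the 36 overlapping bigram windows for "child drink":
  position 12–13: child drink
  position 14–15: child drink
  position 35–36: child drink

3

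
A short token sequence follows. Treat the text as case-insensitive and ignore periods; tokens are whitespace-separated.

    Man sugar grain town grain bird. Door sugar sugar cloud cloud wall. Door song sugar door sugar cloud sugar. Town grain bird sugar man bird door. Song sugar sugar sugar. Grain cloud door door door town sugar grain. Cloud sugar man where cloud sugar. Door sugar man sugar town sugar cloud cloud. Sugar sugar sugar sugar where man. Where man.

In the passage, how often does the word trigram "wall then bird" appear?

0

Scanning the 58 overlapping trigram windows for "wall then bird":
  (none found)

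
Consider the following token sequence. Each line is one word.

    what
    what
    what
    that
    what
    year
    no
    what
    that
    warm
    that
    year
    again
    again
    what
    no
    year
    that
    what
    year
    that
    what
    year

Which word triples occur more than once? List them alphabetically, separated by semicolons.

Trigram counts meeting the condition (more than once):
  that what year: 3
  year that what: 2

that what year; year that what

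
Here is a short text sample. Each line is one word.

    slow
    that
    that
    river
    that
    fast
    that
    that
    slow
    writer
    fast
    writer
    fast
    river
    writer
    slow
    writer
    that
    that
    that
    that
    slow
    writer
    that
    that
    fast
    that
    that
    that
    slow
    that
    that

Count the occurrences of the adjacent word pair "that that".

Scanning the 31 overlapping bigram windows for "that that":
  position 2–3: that that
  position 7–8: that that
  position 18–19: that that
  position 19–20: that that
  position 20–21: that that
  position 24–25: that that
  position 27–28: that that
  position 28–29: that that
  position 31–32: that that

9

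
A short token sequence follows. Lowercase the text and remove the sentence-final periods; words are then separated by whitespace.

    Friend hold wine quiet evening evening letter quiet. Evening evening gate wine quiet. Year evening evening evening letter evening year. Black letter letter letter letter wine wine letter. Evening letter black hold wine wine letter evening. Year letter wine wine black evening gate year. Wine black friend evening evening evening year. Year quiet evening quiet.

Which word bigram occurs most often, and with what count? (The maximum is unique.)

"evening evening", 6 times

Bigram frequencies (highest first):
  evening evening: 6
  quiet evening: 3
  evening letter: 3
  letter evening: 3
  evening year: 3
  letter letter: 3
  … (25 more, each ≤ 3)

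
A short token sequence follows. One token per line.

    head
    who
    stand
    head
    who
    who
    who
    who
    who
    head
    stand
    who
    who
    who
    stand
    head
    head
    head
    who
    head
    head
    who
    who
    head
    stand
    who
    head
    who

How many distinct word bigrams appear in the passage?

28 tokens → 27 bigram windows in total.
Repeated bigrams (each contributes count−1 duplicates):
  who who: 7
  head who: 5
  who head: 4
  head head: 3
  head stand: 2
  stand head: 2
  stand who: 2
  who stand: 2
19 duplicate windows → 27 − 19 = 8 distinct.

8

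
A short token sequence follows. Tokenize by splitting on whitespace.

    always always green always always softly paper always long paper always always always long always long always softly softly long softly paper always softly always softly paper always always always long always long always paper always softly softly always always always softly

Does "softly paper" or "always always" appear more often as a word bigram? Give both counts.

"always always" (8 vs 3)

"softly paper": 3 occurrences
"always always": 8 occurrences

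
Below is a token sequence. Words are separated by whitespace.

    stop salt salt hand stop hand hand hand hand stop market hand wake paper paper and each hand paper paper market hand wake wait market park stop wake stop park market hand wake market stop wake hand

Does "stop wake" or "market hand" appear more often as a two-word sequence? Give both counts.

"stop wake": 2 occurrences
"market hand": 3 occurrences

"market hand" (3 vs 2)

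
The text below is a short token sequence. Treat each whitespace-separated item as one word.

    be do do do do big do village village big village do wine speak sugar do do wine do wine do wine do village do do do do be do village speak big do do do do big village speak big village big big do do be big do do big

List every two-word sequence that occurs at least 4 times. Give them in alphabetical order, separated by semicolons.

big do; do do; do wine

Bigram counts meeting the condition (at least 4 times):
  big do: 4
  do do: 12
  do wine: 4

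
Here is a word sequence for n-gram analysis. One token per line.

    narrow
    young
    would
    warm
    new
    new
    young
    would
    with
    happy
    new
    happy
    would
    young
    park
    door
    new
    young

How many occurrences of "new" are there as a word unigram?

Scanning the 18 tokens for "new":
  position 5: new
  position 6: new
  position 11: new
  position 17: new

4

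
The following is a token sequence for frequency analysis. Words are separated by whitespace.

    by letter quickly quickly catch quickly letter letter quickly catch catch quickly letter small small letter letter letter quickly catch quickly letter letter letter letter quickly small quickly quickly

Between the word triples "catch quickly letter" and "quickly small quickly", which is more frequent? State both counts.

"catch quickly letter" (3 vs 1)

"catch quickly letter": 3 occurrences
"quickly small quickly": 1 occurrence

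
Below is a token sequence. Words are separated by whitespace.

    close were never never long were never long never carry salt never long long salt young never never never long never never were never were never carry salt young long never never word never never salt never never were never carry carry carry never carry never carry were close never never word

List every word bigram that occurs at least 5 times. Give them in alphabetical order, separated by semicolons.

never carry; never never; were never

Bigram counts meeting the condition (at least 5 times):
  never carry: 5
  never never: 8
  were never: 5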